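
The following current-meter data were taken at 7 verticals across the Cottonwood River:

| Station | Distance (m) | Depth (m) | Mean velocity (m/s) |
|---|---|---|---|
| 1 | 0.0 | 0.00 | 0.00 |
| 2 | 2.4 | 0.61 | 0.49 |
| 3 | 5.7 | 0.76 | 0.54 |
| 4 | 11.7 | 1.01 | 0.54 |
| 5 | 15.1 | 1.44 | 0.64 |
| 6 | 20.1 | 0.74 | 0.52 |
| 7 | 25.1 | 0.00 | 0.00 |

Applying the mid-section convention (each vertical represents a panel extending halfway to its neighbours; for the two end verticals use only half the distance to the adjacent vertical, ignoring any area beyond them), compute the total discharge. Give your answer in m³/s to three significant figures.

w_2 = (5.7 − 0.0)/2 = 2.85 m; q_2 = 0.49 × 0.61 × 2.85 = 0.8519 m³/s
w_3 = (11.7 − 2.4)/2 = 4.65 m; q_3 = 0.54 × 0.76 × 4.65 = 1.908 m³/s
w_4 = (15.1 − 5.7)/2 = 4.7 m; q_4 = 0.54 × 1.01 × 4.7 = 2.563 m³/s
w_5 = (20.1 − 11.7)/2 = 4.2 m; q_5 = 0.64 × 1.44 × 4.2 = 3.871 m³/s
w_6 = (25.1 − 15.1)/2 = 5 m; q_6 = 0.52 × 0.74 × 5 = 1.924 m³/s
Stations 1, 7 contribute zero (depth or velocity is 0).
Q = Σ qᵢ = 11.12 m³/s

11.1 m³/s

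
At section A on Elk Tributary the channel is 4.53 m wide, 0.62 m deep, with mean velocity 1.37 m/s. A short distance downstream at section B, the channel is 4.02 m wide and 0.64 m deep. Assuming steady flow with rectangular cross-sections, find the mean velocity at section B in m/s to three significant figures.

Q = A₁V₁ = (4.53×0.62) × 1.37 = 3.848 m³/s
A₂ = 4.02 × 0.64 = 2.573 m²
V₂ = Q/A₂ = 3.848/2.573 = 1.496 m/s

1.50 m/s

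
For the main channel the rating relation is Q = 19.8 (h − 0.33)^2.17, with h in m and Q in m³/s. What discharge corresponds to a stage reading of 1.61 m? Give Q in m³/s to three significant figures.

33.8 m³/s

Q = 19.8 × (1.61 − 0.33)^2.17 = 19.8 × 1.28^2.17 = 33.83 m³/s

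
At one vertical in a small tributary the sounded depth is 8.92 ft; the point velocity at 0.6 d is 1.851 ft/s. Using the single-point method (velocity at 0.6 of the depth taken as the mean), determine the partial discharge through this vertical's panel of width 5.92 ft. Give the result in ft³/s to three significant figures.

v̄ = v₀.₆ = 1.851 ft/s
q = v̄ × d × w = 1.851 × 8.92 × 5.92 = 97.74 ft³/s

97.7 ft³/s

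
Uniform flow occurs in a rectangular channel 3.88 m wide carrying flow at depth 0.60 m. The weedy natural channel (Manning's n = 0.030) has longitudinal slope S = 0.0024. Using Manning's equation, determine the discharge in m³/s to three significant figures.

A = b·y = 3.88 × 0.60 = 2.328 m²
P = b + 2y = 3.88 + 2×0.60 = 5.080 m
R = A/P = 2.328/5.080 = 0.4583 m
Q = (1/n)·A·R^(2/3)·S^(1/2) = (1/0.030) × 2.328 × 0.4583^(2/3) × 0.0024^(1/2) = 2.260 m³/s

2.26 m³/s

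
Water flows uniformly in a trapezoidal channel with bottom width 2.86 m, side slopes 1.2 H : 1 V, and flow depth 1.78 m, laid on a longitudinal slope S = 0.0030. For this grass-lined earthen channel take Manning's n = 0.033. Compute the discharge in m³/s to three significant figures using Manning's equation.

A = (b + z·y)·y = (2.86 + 1.2×1.78)×1.78 = 8.893 m²
P = b + 2y√(1+z²) = 2.86 + 2×1.78×√(1+1.2²) = 8.421 m
R = A/P = 8.893/8.421 = 1.056 m
Q = (1/n)·A·R^(2/3)·S^(1/2) = (1/0.033) × 8.893 × 1.056^(2/3) × 0.0030^(1/2) = 15.31 m³/s

15.3 m³/s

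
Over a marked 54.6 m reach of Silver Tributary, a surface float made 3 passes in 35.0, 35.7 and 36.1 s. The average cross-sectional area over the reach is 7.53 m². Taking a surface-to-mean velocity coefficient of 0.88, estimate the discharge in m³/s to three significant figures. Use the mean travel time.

10.2 m³/s

t̄ = (35.0 + 35.7 + 36.1) / 3 = 35.6 s
v_surface = L / t̄ = 54.6 / 35.6 = 1.534 m/s
v_mean = 0.88 × 1.534 = 1.350 m/s
Q = A × v_mean = 7.53 × 1.350 = 10.16 m³/s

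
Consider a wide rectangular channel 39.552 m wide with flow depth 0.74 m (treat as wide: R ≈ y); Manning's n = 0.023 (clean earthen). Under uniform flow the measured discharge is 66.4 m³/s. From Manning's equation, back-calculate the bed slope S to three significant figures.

0.00407

A = b·y = 39.552 × 0.74 = 29.27 m²
Wide channel: R ≈ y = 0.74 m
S = (Q·n / (1·A·R^(2/3)))² = (66.4×0.023 / (1×29.27×0.8181))² = 0.004068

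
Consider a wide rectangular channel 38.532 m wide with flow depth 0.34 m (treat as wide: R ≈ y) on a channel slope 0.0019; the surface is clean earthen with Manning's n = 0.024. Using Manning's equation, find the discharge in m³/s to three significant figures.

A = b·y = 38.532 × 0.34 = 13.10 m²
Wide channel: R ≈ y = 0.34 m
Q = (1/n)·A·R^(2/3)·S^(1/2) = (1/0.024) × 13.10 × 0.3400^(2/3) × 0.0019^(1/2) = 11.59 m³/s

11.6 m³/s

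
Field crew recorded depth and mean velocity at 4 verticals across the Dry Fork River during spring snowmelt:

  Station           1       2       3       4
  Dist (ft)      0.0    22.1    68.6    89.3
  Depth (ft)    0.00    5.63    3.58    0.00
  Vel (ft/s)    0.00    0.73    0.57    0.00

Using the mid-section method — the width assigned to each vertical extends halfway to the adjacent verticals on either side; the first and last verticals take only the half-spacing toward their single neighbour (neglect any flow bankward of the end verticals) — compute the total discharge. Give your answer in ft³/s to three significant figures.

210 ft³/s

w_2 = (68.6 − 0.0)/2 = 34.3 ft; q_2 = 0.73 × 5.63 × 34.3 = 141.0 ft³/s
w_3 = (89.3 − 22.1)/2 = 33.6 ft; q_3 = 0.57 × 3.58 × 33.6 = 68.56 ft³/s
Stations 1, 4 contribute zero (depth or velocity is 0).
Q = Σ qᵢ = 209.5 ft³/s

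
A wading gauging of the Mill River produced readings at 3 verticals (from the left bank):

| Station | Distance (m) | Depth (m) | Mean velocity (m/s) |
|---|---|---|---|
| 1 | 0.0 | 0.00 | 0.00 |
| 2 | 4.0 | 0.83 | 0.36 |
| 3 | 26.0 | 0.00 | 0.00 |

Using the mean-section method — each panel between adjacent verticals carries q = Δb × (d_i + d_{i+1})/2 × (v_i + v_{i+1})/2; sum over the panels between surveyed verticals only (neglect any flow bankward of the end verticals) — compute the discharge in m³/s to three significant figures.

1.94 m³/s

Panel 1-2: Δb = 4 m, d̄ = (0.00+0.83)/2 = 0.415, v̄ = (0.00+0.36)/2 = 0.18 → q = 4×0.415×0.18 = 0.2988 m³/s
Panel 2-3: Δb = 22 m, d̄ = (0.83+0.00)/2 = 0.415, v̄ = (0.36+0.00)/2 = 0.18 → q = 22×0.415×0.18 = 1.643 m³/s
Q = Σ q = 1.942 m³/s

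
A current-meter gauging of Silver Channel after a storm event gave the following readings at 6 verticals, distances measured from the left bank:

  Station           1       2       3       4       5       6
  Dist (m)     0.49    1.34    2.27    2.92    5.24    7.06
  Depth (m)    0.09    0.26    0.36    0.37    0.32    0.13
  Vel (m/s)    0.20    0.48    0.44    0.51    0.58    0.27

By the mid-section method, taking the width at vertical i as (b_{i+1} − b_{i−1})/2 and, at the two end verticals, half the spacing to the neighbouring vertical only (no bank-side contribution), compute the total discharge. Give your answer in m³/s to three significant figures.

w_1 = (1.34 − 0.49)/2 = 0.425 m; q_1 = 0.20 × 0.09 × 0.425 = 0.007650 m³/s
w_2 = (2.27 − 0.49)/2 = 0.89 m; q_2 = 0.48 × 0.26 × 0.89 = 0.1111 m³/s
w_3 = (2.92 − 1.34)/2 = 0.79 m; q_3 = 0.44 × 0.36 × 0.79 = 0.1251 m³/s
w_4 = (5.24 − 2.27)/2 = 1.485 m; q_4 = 0.51 × 0.37 × 1.485 = 0.2802 m³/s
w_5 = (7.06 − 2.92)/2 = 2.07 m; q_5 = 0.58 × 0.32 × 2.07 = 0.3842 m³/s
w_6 = (7.06 − 5.24)/2 = 0.91 m; q_6 = 0.27 × 0.13 × 0.91 = 0.03194 m³/s
Q = Σ qᵢ = 0.9402 m³/s

0.940 m³/s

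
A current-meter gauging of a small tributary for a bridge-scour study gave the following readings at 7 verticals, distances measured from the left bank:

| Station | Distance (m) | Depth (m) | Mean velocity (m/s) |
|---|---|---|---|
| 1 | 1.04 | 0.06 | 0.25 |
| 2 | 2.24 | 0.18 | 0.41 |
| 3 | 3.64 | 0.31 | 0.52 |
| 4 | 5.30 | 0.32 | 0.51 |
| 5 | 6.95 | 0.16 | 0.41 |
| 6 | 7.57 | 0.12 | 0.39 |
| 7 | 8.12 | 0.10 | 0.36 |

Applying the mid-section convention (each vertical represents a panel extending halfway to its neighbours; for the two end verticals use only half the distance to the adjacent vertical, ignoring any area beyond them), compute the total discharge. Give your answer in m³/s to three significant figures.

w_1 = (2.24 − 1.04)/2 = 0.6 m; q_1 = 0.25 × 0.06 × 0.6 = 0.009000 m³/s
w_2 = (3.64 − 1.04)/2 = 1.3 m; q_2 = 0.41 × 0.18 × 1.3 = 0.09594 m³/s
w_3 = (5.30 − 2.24)/2 = 1.53 m; q_3 = 0.52 × 0.31 × 1.53 = 0.2466 m³/s
w_4 = (6.95 − 3.64)/2 = 1.655 m; q_4 = 0.51 × 0.32 × 1.655 = 0.2701 m³/s
w_5 = (7.57 − 5.30)/2 = 1.135 m; q_5 = 0.41 × 0.16 × 1.135 = 0.07446 m³/s
w_6 = (8.12 − 6.95)/2 = 0.585 m; q_6 = 0.39 × 0.12 × 0.585 = 0.02738 m³/s
w_7 = (8.12 − 7.57)/2 = 0.275 m; q_7 = 0.36 × 0.10 × 0.275 = 0.009900 m³/s
Q = Σ qᵢ = 0.7334 m³/s

0.733 m³/s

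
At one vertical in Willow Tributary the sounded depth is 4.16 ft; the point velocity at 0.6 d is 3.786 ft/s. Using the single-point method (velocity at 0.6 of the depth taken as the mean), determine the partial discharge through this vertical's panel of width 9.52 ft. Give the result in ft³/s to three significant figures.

150 ft³/s

v̄ = v₀.₆ = 3.786 ft/s
q = v̄ × d × w = 3.786 × 4.16 × 9.52 = 149.9 ft³/s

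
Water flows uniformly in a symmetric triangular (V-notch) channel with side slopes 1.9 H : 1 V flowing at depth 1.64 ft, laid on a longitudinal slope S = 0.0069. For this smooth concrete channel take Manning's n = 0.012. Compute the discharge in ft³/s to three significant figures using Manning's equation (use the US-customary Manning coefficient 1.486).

42.4 ft³/s

A = z·y² = 1.9×1.64² = 5.110 ft²
P = 2y√(1+z²) = 2×1.64×√(1+1.9²) = 7.042 ft
R = A/P = 5.110/7.042 = 0.7256 ft
Q = (1.486/n)·A·R^(2/3)·S^(1/2) = (1.486/0.012) × 5.110 × 0.7256^(2/3) × 0.0069^(1/2) = 42.45 ft³/s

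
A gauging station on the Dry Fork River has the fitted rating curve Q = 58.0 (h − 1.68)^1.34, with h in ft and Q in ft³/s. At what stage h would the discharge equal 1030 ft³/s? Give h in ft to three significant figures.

h − h₀ = (Q/C)^(1/b) = (1030/58.0)^(1/1.34) = 8.558 ft
h = 1.68 + 8.558 = 10.24 ft

10.2 ft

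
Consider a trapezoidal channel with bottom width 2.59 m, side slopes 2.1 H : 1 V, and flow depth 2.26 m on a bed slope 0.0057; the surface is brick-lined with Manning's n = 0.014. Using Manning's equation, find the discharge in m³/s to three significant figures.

A = (b + z·y)·y = (2.59 + 2.1×2.26)×2.26 = 16.58 m²
P = b + 2y√(1+z²) = 2.59 + 2×2.26×√(1+2.1²) = 13.10 m
R = A/P = 16.58/13.10 = 1.265 m
Q = (1/n)·A·R^(2/3)·S^(1/2) = (1/0.014) × 16.58 × 1.265^(2/3) × 0.0057^(1/2) = 104.6 m³/s

105 m³/s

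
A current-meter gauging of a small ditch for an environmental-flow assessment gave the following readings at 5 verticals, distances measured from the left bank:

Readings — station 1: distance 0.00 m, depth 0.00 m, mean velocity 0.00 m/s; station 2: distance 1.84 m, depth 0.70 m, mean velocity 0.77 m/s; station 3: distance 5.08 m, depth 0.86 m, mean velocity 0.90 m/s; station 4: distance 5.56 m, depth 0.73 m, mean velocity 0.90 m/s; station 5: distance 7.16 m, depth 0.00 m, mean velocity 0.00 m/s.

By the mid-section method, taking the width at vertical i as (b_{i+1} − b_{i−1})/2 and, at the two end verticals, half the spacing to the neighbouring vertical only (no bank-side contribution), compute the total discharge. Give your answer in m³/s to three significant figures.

w_2 = (5.08 − 0.00)/2 = 2.54 m; q_2 = 0.77 × 0.70 × 2.54 = 1.369 m³/s
w_3 = (5.56 − 1.84)/2 = 1.86 m; q_3 = 0.90 × 0.86 × 1.86 = 1.440 m³/s
w_4 = (7.16 − 5.08)/2 = 1.04 m; q_4 = 0.90 × 0.73 × 1.04 = 0.6833 m³/s
Stations 1, 5 contribute zero (depth or velocity is 0).
Q = Σ qᵢ = 3.492 m³/s

3.49 m³/s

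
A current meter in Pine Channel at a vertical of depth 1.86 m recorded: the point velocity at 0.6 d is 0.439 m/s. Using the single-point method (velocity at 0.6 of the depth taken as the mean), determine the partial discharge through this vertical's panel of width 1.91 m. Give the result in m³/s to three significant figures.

1.56 m³/s

v̄ = v₀.₆ = 0.439 m/s
q = v̄ × d × w = 0.4390 × 1.86 × 1.91 = 1.560 m³/s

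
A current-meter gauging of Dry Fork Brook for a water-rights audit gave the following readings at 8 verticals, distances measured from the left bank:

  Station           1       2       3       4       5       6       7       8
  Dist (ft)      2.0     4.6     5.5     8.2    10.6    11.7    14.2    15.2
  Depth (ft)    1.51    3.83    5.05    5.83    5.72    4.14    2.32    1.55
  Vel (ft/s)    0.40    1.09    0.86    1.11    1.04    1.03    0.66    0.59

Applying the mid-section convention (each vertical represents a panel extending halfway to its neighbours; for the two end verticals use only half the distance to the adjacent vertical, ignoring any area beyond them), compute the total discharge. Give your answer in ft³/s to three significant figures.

53.6 ft³/s

w_1 = (4.6 − 2.0)/2 = 1.3 ft; q_1 = 0.40 × 1.51 × 1.3 = 0.7852 ft³/s
w_2 = (5.5 − 2.0)/2 = 1.75 ft; q_2 = 1.09 × 3.83 × 1.75 = 7.306 ft³/s
w_3 = (8.2 − 4.6)/2 = 1.8 ft; q_3 = 0.86 × 5.05 × 1.8 = 7.817 ft³/s
w_4 = (10.6 − 5.5)/2 = 2.55 ft; q_4 = 1.11 × 5.83 × 2.55 = 16.50 ft³/s
w_5 = (11.7 − 8.2)/2 = 1.75 ft; q_5 = 1.04 × 5.72 × 1.75 = 10.41 ft³/s
w_6 = (14.2 − 10.6)/2 = 1.8 ft; q_6 = 1.03 × 4.14 × 1.8 = 7.676 ft³/s
w_7 = (15.2 − 11.7)/2 = 1.75 ft; q_7 = 0.66 × 2.32 × 1.75 = 2.680 ft³/s
w_8 = (15.2 − 14.2)/2 = 0.5 ft; q_8 = 0.59 × 1.55 × 0.5 = 0.4573 ft³/s
Q = Σ qᵢ = 53.63 ft³/s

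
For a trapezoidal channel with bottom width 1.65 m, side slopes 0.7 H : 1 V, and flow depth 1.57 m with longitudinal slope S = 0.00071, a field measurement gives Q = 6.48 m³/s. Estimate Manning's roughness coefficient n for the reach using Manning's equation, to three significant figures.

A = (b + z·y)·y = (1.65 + 0.7×1.57)×1.57 = 4.316 m²
P = b + 2y√(1+z²) = 1.65 + 2×1.57×√(1+0.7²) = 5.483 m
R = A/P = 4.316/5.483 = 0.7872 m
n = (1/Q)·A·R^(2/3)·S^(1/2) = (1/6.48) × 4.316 × 0.8525 × 0.02665 = 0.01513

0.0151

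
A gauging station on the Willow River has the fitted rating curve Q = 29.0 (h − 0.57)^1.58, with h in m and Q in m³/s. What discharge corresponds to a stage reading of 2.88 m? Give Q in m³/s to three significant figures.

Q = 29.0 × (2.88 − 0.57)^1.58 = 29.0 × 2.31^1.58 = 108.9 m³/s

109 m³/s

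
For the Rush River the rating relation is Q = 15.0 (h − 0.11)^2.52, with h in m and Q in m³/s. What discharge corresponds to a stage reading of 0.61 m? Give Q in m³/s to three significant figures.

2.62 m³/s

Q = 15.0 × (0.61 − 0.11)^2.52 = 15.0 × 0.5^2.52 = 2.615 m³/s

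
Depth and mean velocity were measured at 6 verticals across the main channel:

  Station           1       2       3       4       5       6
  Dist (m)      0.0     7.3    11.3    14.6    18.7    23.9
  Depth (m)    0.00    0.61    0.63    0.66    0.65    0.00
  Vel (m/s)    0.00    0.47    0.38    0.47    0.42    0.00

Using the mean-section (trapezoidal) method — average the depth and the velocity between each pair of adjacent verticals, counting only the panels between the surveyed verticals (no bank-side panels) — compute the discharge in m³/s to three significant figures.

4.03 m³/s

Panel 1-2: Δb = 7.3 m, d̄ = (0.00+0.61)/2 = 0.305, v̄ = (0.00+0.47)/2 = 0.235 → q = 7.3×0.305×0.235 = 0.5232 m³/s
Panel 2-3: Δb = 4 m, d̄ = (0.61+0.63)/2 = 0.62, v̄ = (0.47+0.38)/2 = 0.425 → q = 4×0.62×0.425 = 1.054 m³/s
Panel 3-4: Δb = 3.3 m, d̄ = (0.63+0.66)/2 = 0.645, v̄ = (0.38+0.47)/2 = 0.425 → q = 3.3×0.645×0.425 = 0.9046 m³/s
Panel 4-5: Δb = 4.1 m, d̄ = (0.66+0.65)/2 = 0.655, v̄ = (0.47+0.42)/2 = 0.445 → q = 4.1×0.655×0.445 = 1.195 m³/s
Panel 5-6: Δb = 5.2 m, d̄ = (0.65+0.00)/2 = 0.325, v̄ = (0.42+0.00)/2 = 0.21 → q = 5.2×0.325×0.21 = 0.3549 m³/s
Q = Σ q = 4.032 m³/s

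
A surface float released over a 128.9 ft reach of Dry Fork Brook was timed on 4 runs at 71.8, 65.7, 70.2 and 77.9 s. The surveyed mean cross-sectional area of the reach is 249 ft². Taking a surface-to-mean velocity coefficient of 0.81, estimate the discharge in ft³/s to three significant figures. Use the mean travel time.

364 ft³/s

t̄ = (71.8 + 65.7 + 70.2 + 77.9) / 4 = 71.4 s
v_surface = L / t̄ = 128.9 / 71.4 = 1.805 ft/s
v_mean = 0.81 × 1.805 = 1.462 ft/s
Q = A × v_mean = 249 × 1.462 = 364.1 ft³/s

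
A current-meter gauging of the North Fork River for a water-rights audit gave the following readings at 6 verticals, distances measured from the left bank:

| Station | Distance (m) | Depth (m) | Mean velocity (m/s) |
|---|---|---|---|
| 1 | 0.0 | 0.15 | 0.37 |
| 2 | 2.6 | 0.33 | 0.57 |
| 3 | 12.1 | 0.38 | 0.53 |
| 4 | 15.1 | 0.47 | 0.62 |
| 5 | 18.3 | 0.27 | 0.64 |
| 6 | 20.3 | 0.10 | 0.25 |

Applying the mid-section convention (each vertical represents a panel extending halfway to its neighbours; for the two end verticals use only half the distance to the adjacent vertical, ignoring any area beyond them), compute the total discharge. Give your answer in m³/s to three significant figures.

3.85 m³/s

w_1 = (2.6 − 0.0)/2 = 1.3 m; q_1 = 0.37 × 0.15 × 1.3 = 0.07215 m³/s
w_2 = (12.1 − 0.0)/2 = 6.05 m; q_2 = 0.57 × 0.33 × 6.05 = 1.138 m³/s
w_3 = (15.1 − 2.6)/2 = 6.25 m; q_3 = 0.53 × 0.38 × 6.25 = 1.259 m³/s
w_4 = (18.3 − 12.1)/2 = 3.1 m; q_4 = 0.62 × 0.47 × 3.1 = 0.9033 m³/s
w_5 = (20.3 − 15.1)/2 = 2.6 m; q_5 = 0.64 × 0.27 × 2.6 = 0.4493 m³/s
w_6 = (20.3 − 18.3)/2 = 1 m; q_6 = 0.25 × 0.10 × 1 = 0.02500 m³/s
Q = Σ qᵢ = 3.847 m³/s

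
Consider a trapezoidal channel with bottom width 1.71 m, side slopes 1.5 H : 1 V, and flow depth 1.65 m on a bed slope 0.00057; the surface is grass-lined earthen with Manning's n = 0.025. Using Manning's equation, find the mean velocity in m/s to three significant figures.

A = (b + z·y)·y = (1.71 + 1.5×1.65)×1.65 = 6.905 m²
P = b + 2y√(1+z²) = 1.71 + 2×1.65×√(1+1.5²) = 7.659 m
R = A/P = 6.905/7.659 = 0.9016 m
Q = (1/n)·A·R^(2/3)·S^(1/2) = (1/0.025) × 6.905 × 0.9016^(2/3) × 0.00057^(1/2) = 6.154 m³/s
V = Q/A = 6.154/6.905 = 0.8912 m/s

0.891 m/s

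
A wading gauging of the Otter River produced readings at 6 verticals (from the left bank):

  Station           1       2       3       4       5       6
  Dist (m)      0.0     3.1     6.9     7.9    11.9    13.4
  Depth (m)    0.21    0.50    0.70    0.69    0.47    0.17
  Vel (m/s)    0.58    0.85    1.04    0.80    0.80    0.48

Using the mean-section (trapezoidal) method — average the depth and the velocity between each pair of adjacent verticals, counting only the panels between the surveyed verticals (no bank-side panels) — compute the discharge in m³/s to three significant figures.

5.74 m³/s

Panel 1-2: Δb = 3.1 m, d̄ = (0.21+0.50)/2 = 0.355, v̄ = (0.58+0.85)/2 = 0.715 → q = 3.1×0.355×0.715 = 0.7869 m³/s
Panel 2-3: Δb = 3.8 m, d̄ = (0.50+0.70)/2 = 0.6, v̄ = (0.85+1.04)/2 = 0.945 → q = 3.8×0.6×0.945 = 2.155 m³/s
Panel 3-4: Δb = 1 m, d̄ = (0.70+0.69)/2 = 0.695, v̄ = (1.04+0.80)/2 = 0.92 → q = 1×0.695×0.92 = 0.6394 m³/s
Panel 4-5: Δb = 4 m, d̄ = (0.69+0.47)/2 = 0.58, v̄ = (0.80+0.80)/2 = 0.8 → q = 4×0.58×0.8 = 1.856 m³/s
Panel 5-6: Δb = 1.5 m, d̄ = (0.47+0.17)/2 = 0.32, v̄ = (0.80+0.48)/2 = 0.64 → q = 1.5×0.32×0.64 = 0.3072 m³/s
Q = Σ q = 5.744 m³/s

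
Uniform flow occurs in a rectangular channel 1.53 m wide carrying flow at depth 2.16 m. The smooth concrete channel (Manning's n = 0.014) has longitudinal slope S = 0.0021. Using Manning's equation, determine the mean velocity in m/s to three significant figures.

A = b·y = 1.53 × 2.16 = 3.305 m²
P = b + 2y = 1.53 + 2×2.16 = 5.850 m
R = A/P = 3.305/5.850 = 0.5649 m
Q = (1/n)·A·R^(2/3)·S^(1/2) = (1/0.014) × 3.305 × 0.5649^(2/3) × 0.0021^(1/2) = 7.392 m³/s
V = Q/A = 7.392/3.305 = 2.237 m/s

2.24 m/s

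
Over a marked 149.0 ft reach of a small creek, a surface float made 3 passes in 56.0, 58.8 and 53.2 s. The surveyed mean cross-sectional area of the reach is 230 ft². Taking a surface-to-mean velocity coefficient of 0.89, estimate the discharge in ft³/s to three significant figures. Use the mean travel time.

545 ft³/s

t̄ = (56.0 + 58.8 + 53.2) / 3 = 56 s
v_surface = L / t̄ = 149.0 / 56 = 2.661 ft/s
v_mean = 0.89 × 2.661 = 2.368 ft/s
Q = A × v_mean = 230 × 2.368 = 544.6 ft³/s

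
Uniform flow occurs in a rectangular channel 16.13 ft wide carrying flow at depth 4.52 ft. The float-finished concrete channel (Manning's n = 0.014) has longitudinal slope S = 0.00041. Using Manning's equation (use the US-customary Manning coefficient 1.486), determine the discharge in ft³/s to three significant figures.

A = b·y = 16.13 × 4.52 = 72.91 ft²
P = b + 2y = 16.13 + 2×4.52 = 25.17 ft
R = A/P = 72.91/25.17 = 2.897 ft
Q = (1.486/n)·A·R^(2/3)·S^(1/2) = (1.486/0.014) × 72.91 × 2.897^(2/3) × 0.00041^(1/2) = 318.4 ft³/s

318 ft³/s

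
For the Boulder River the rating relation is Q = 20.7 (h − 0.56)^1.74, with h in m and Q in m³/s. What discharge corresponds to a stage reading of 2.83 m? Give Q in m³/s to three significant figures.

Q = 20.7 × (2.83 − 0.56)^1.74 = 20.7 × 2.27^1.74 = 86.19 m³/s

86.2 m³/s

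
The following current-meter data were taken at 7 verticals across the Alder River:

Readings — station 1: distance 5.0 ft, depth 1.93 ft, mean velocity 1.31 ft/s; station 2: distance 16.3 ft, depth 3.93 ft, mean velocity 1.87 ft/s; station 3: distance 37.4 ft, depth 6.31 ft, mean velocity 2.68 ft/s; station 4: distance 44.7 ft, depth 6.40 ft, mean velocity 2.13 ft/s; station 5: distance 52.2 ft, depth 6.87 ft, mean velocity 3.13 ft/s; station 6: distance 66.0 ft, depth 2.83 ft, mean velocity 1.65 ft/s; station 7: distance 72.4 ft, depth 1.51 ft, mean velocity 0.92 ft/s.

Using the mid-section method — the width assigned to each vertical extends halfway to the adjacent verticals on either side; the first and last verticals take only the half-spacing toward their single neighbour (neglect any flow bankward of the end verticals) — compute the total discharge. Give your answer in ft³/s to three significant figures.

755 ft³/s

w_1 = (16.3 − 5.0)/2 = 5.65 ft; q_1 = 1.31 × 1.93 × 5.65 = 14.28 ft³/s
w_2 = (37.4 − 5.0)/2 = 16.2 ft; q_2 = 1.87 × 3.93 × 16.2 = 119.1 ft³/s
w_3 = (44.7 − 16.3)/2 = 14.2 ft; q_3 = 2.68 × 6.31 × 14.2 = 240.1 ft³/s
w_4 = (52.2 − 37.4)/2 = 7.4 ft; q_4 = 2.13 × 6.40 × 7.4 = 100.9 ft³/s
w_5 = (66.0 − 44.7)/2 = 10.65 ft; q_5 = 3.13 × 6.87 × 10.65 = 229.0 ft³/s
w_6 = (72.4 − 52.2)/2 = 10.1 ft; q_6 = 1.65 × 2.83 × 10.1 = 47.16 ft³/s
w_7 = (72.4 − 66.0)/2 = 3.2 ft; q_7 = 0.92 × 1.51 × 3.2 = 4.445 ft³/s
Q = Σ qᵢ = 755.0 ft³/s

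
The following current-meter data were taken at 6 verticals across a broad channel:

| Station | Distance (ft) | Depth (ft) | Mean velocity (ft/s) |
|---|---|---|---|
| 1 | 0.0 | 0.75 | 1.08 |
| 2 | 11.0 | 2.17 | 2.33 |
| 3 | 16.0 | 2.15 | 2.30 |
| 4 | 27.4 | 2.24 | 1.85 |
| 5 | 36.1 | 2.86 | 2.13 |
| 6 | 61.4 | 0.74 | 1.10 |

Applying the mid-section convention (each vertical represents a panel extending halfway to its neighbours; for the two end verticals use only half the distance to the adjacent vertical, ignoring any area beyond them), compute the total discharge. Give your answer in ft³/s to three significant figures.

241 ft³/s

w_1 = (11.0 − 0.0)/2 = 5.5 ft; q_1 = 1.08 × 0.75 × 5.5 = 4.455 ft³/s
w_2 = (16.0 − 0.0)/2 = 8 ft; q_2 = 2.33 × 2.17 × 8 = 40.45 ft³/s
w_3 = (27.4 − 11.0)/2 = 8.2 ft; q_3 = 2.30 × 2.15 × 8.2 = 40.55 ft³/s
w_4 = (36.1 − 16.0)/2 = 10.05 ft; q_4 = 1.85 × 2.24 × 10.05 = 41.65 ft³/s
w_5 = (61.4 − 27.4)/2 = 17 ft; q_5 = 2.13 × 2.86 × 17 = 103.6 ft³/s
w_6 = (61.4 − 36.1)/2 = 12.65 ft; q_6 = 1.10 × 0.74 × 12.65 = 10.30 ft³/s
Q = Σ qᵢ = 241.0 ft³/s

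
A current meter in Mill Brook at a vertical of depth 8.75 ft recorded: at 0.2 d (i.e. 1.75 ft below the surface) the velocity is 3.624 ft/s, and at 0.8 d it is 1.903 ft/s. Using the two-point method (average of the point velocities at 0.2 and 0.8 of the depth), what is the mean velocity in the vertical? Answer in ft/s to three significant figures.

2.76 ft/s

v̄ = (3.624 + 1.903) / 2 = 2.764 ft/s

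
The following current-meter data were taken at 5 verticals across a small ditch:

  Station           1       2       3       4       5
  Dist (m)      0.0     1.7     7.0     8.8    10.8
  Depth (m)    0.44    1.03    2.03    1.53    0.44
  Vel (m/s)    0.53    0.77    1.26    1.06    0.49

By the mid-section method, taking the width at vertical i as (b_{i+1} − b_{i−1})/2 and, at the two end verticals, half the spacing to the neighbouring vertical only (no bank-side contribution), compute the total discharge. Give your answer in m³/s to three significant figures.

w_1 = (1.7 − 0.0)/2 = 0.85 m; q_1 = 0.53 × 0.44 × 0.85 = 0.1982 m³/s
w_2 = (7.0 − 0.0)/2 = 3.5 m; q_2 = 0.77 × 1.03 × 3.5 = 2.776 m³/s
w_3 = (8.8 − 1.7)/2 = 3.55 m; q_3 = 1.26 × 2.03 × 3.55 = 9.080 m³/s
w_4 = (10.8 − 7.0)/2 = 1.9 m; q_4 = 1.06 × 1.53 × 1.9 = 3.081 m³/s
w_5 = (10.8 − 8.8)/2 = 1 m; q_5 = 0.49 × 0.44 × 1 = 0.2156 m³/s
Q = Σ qᵢ = 15.35 m³/s

15.4 m³/s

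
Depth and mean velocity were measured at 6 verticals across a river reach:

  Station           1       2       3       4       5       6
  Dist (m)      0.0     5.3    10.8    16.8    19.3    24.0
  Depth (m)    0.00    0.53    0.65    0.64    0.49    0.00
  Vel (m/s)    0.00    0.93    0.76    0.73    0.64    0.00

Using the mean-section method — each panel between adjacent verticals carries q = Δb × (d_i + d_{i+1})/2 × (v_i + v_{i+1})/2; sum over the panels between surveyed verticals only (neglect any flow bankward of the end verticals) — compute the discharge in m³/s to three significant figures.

7.61 m³/s

Panel 1-2: Δb = 5.3 m, d̄ = (0.00+0.53)/2 = 0.265, v̄ = (0.00+0.93)/2 = 0.465 → q = 5.3×0.265×0.465 = 0.6531 m³/s
Panel 2-3: Δb = 5.5 m, d̄ = (0.53+0.65)/2 = 0.59, v̄ = (0.93+0.76)/2 = 0.845 → q = 5.5×0.59×0.845 = 2.742 m³/s
Panel 3-4: Δb = 6 m, d̄ = (0.65+0.64)/2 = 0.645, v̄ = (0.76+0.73)/2 = 0.745 → q = 6×0.645×0.745 = 2.883 m³/s
Panel 4-5: Δb = 2.5 m, d̄ = (0.64+0.49)/2 = 0.565, v̄ = (0.73+0.64)/2 = 0.685 → q = 2.5×0.565×0.685 = 0.9676 m³/s
Panel 5-6: Δb = 4.7 m, d̄ = (0.49+0.00)/2 = 0.245, v̄ = (0.64+0.00)/2 = 0.32 → q = 4.7×0.245×0.32 = 0.3685 m³/s
Q = Σ q = 7.614 m³/s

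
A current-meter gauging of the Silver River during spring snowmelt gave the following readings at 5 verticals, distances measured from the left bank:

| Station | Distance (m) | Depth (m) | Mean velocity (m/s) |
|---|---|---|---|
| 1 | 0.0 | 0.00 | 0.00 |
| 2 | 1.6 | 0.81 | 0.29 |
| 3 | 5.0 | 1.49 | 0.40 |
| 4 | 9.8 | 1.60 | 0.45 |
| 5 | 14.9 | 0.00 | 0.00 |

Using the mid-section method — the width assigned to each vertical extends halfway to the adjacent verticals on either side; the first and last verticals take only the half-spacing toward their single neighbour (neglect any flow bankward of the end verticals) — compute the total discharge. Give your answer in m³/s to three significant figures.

w_2 = (5.0 − 0.0)/2 = 2.5 m; q_2 = 0.29 × 0.81 × 2.5 = 0.5873 m³/s
w_3 = (9.8 − 1.6)/2 = 4.1 m; q_3 = 0.40 × 1.49 × 4.1 = 2.444 m³/s
w_4 = (14.9 − 5.0)/2 = 4.95 m; q_4 = 0.45 × 1.60 × 4.95 = 3.564 m³/s
Stations 1, 5 contribute zero (depth or velocity is 0).
Q = Σ qᵢ = 6.595 m³/s

6.59 m³/s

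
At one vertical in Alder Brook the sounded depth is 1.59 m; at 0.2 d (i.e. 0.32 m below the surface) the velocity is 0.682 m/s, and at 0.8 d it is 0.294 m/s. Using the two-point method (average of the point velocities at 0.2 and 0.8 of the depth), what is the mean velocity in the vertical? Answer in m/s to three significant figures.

v̄ = (0.682 + 0.294) / 2 = 0.4880 m/s

0.488 m/s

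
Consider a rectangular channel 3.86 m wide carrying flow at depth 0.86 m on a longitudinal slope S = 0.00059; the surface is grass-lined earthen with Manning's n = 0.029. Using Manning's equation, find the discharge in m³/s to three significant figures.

1.97 m³/s

A = b·y = 3.86 × 0.86 = 3.320 m²
P = b + 2y = 3.86 + 2×0.86 = 5.580 m
R = A/P = 3.320/5.580 = 0.5949 m
Q = (1/n)·A·R^(2/3)·S^(1/2) = (1/0.029) × 3.320 × 0.5949^(2/3) × 0.00059^(1/2) = 1.967 m³/s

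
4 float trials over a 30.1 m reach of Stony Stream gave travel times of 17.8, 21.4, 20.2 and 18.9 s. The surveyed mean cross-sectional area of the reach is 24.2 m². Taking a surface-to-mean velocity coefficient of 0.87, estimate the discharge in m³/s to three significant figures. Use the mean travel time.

32.4 m³/s

t̄ = (17.8 + 21.4 + 20.2 + 18.9) / 4 = 19.575 s
v_surface = L / t̄ = 30.1 / 19.575 = 1.538 m/s
v_mean = 0.87 × 1.538 = 1.338 m/s
Q = A × v_mean = 24.2 × 1.338 = 32.37 m³/s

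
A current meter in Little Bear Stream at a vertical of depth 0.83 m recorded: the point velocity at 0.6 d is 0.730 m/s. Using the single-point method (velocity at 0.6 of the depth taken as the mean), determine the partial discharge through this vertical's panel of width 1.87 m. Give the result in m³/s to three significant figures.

1.13 m³/s

v̄ = v₀.₆ = 0.730 m/s
q = v̄ × d × w = 0.7300 × 0.83 × 1.87 = 1.133 m³/s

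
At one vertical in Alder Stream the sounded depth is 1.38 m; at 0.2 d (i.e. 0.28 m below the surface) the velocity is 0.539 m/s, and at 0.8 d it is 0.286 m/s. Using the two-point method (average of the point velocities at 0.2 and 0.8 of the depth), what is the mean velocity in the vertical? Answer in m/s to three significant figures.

v̄ = (0.539 + 0.286) / 2 = 0.4125 m/s

0.413 m/s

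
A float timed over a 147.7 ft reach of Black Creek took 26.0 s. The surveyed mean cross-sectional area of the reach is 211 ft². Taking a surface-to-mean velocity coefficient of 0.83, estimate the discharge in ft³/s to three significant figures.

v_surface = L / t̄ = 147.7 / 26 = 5.681 ft/s
v_mean = 0.83 × 5.681 = 4.715 ft/s
Q = A × v_mean = 211 × 4.715 = 994.9 ft³/s

995 ft³/s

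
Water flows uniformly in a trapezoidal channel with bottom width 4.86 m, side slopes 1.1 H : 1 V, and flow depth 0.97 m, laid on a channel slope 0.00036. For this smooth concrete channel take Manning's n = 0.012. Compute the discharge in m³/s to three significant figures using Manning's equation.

7.45 m³/s

A = (b + z·y)·y = (4.86 + 1.1×0.97)×0.97 = 5.749 m²
P = b + 2y√(1+z²) = 4.86 + 2×0.97×√(1+1.1²) = 7.744 m
R = A/P = 5.749/7.744 = 0.7424 m
Q = (1/n)·A·R^(2/3)·S^(1/2) = (1/0.012) × 5.749 × 0.7424^(2/3) × 0.00036^(1/2) = 7.453 m³/s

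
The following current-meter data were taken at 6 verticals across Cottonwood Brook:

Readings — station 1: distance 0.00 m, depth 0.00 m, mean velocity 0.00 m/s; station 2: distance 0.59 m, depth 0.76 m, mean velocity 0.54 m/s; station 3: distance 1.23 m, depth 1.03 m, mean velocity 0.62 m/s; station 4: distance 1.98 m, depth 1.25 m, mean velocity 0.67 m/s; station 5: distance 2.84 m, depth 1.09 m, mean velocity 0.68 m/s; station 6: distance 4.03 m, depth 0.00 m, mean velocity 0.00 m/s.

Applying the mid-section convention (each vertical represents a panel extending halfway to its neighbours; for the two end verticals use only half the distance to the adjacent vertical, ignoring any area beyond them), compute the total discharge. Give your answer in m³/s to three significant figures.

2.13 m³/s

w_2 = (1.23 − 0.00)/2 = 0.615 m; q_2 = 0.54 × 0.76 × 0.615 = 0.2524 m³/s
w_3 = (1.98 − 0.59)/2 = 0.695 m; q_3 = 0.62 × 1.03 × 0.695 = 0.4438 m³/s
w_4 = (2.84 − 1.23)/2 = 0.805 m; q_4 = 0.67 × 1.25 × 0.805 = 0.6742 m³/s
w_5 = (4.03 − 1.98)/2 = 1.025 m; q_5 = 0.68 × 1.09 × 1.025 = 0.7597 m³/s
Stations 1, 6 contribute zero (depth or velocity is 0).
Q = Σ qᵢ = 2.130 m³/s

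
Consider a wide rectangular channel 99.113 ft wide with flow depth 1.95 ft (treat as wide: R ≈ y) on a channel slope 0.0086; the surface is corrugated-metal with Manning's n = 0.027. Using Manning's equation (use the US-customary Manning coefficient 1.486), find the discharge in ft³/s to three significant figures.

A = b·y = 99.113 × 1.95 = 193.3 ft²
Wide channel: R ≈ y = 1.95 ft
Q = (1.486/n)·A·R^(2/3)·S^(1/2) = (1.486/0.027) × 193.3 × 1.950^(2/3) × 0.0086^(1/2) = 1540 ft³/s

1540 ft³/s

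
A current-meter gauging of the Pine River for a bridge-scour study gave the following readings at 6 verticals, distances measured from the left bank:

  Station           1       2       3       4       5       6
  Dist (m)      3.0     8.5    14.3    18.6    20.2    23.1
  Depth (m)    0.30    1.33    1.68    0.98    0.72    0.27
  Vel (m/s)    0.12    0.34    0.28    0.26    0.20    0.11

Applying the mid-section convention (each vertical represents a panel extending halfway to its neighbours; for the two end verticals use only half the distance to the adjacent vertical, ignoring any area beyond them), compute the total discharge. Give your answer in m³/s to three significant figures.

w_1 = (8.5 − 3.0)/2 = 2.75 m; q_1 = 0.12 × 0.30 × 2.75 = 0.09900 m³/s
w_2 = (14.3 − 3.0)/2 = 5.65 m; q_2 = 0.34 × 1.33 × 5.65 = 2.555 m³/s
w_3 = (18.6 − 8.5)/2 = 5.05 m; q_3 = 0.28 × 1.68 × 5.05 = 2.376 m³/s
w_4 = (20.2 − 14.3)/2 = 2.95 m; q_4 = 0.26 × 0.98 × 2.95 = 0.7517 m³/s
w_5 = (23.1 − 18.6)/2 = 2.25 m; q_5 = 0.20 × 0.72 × 2.25 = 0.3240 m³/s
w_6 = (23.1 − 20.2)/2 = 1.45 m; q_6 = 0.11 × 0.27 × 1.45 = 0.04307 m³/s
Q = Σ qᵢ = 6.148 m³/s

6.15 m³/s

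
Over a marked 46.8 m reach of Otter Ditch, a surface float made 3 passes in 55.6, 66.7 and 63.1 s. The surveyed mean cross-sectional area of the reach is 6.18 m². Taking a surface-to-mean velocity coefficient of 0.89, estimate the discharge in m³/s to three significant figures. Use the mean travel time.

4.17 m³/s

t̄ = (55.6 + 66.7 + 63.1) / 3 = 61.8 s
v_surface = L / t̄ = 46.8 / 61.8 = 0.7573 m/s
v_mean = 0.89 × 0.7573 = 0.6740 m/s
Q = A × v_mean = 6.18 × 0.6740 = 4.165 m³/s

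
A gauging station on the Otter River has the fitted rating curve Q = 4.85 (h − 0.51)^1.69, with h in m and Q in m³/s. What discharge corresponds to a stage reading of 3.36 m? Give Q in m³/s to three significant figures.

28.5 m³/s

Q = 4.85 × (3.36 − 0.51)^1.69 = 4.85 × 2.85^1.69 = 28.47 m³/s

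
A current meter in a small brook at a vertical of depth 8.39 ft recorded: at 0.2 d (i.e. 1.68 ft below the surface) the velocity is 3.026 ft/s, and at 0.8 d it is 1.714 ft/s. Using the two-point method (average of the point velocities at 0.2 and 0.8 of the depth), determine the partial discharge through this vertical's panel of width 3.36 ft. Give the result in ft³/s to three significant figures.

v̄ = (3.026 + 1.714) / 2 = 2.370 ft/s
q = v̄ × d × w = 2.370 × 8.39 × 3.36 = 66.81 ft³/s

66.8 ft³/s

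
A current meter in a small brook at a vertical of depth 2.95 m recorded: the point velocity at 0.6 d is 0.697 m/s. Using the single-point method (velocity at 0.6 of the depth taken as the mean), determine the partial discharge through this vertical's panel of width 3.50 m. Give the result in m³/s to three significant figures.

7.20 m³/s

v̄ = v₀.₆ = 0.697 m/s
q = v̄ × d × w = 0.6970 × 2.95 × 3.50 = 7.197 m³/s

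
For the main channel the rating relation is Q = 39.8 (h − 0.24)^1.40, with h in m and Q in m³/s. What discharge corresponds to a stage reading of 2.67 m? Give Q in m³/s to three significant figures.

138 m³/s

Q = 39.8 × (2.67 − 0.24)^1.40 = 39.8 × 2.43^1.40 = 138.0 m³/s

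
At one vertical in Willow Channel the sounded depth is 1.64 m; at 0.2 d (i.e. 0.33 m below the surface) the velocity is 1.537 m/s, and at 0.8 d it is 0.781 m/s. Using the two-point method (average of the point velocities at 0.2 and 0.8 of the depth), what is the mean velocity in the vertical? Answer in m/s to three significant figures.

1.16 m/s

v̄ = (1.537 + 0.781) / 2 = 1.159 m/s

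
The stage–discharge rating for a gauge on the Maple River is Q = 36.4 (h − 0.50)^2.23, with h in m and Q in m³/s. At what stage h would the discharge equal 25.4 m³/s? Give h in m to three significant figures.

1.35 m

h − h₀ = (Q/C)^(1/b) = (25.4/36.4)^(1/2.23) = 0.8510 m
h = 0.50 + 0.8510 = 1.351 m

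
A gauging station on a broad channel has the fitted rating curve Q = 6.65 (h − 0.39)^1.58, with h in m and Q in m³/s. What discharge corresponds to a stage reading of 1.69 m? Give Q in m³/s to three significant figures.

Q = 6.65 × (1.69 − 0.39)^1.58 = 6.65 × 1.3^1.58 = 10.07 m³/s

10.1 m³/s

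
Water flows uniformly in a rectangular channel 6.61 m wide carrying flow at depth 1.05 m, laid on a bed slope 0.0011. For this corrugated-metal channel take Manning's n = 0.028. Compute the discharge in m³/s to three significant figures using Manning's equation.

7.07 m³/s

A = b·y = 6.61 × 1.05 = 6.941 m²
P = b + 2y = 6.61 + 2×1.05 = 8.710 m
R = A/P = 6.941/8.710 = 0.7968 m
Q = (1/n)·A·R^(2/3)·S^(1/2) = (1/0.028) × 6.941 × 0.7968^(2/3) × 0.0011^(1/2) = 7.066 m³/s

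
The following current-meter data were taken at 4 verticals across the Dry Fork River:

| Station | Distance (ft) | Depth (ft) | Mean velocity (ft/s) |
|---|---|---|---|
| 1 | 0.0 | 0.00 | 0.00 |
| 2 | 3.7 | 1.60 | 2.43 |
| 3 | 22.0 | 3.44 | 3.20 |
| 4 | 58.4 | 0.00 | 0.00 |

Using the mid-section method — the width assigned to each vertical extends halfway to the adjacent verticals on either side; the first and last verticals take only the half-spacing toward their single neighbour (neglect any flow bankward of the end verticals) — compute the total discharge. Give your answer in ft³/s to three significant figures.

w_2 = (22.0 − 0.0)/2 = 11 ft; q_2 = 2.43 × 1.60 × 11 = 42.77 ft³/s
w_3 = (58.4 − 3.7)/2 = 27.35 ft; q_3 = 3.20 × 3.44 × 27.35 = 301.1 ft³/s
Stations 1, 4 contribute zero (depth or velocity is 0).
Q = Σ qᵢ = 343.8 ft³/s

344 ft³/s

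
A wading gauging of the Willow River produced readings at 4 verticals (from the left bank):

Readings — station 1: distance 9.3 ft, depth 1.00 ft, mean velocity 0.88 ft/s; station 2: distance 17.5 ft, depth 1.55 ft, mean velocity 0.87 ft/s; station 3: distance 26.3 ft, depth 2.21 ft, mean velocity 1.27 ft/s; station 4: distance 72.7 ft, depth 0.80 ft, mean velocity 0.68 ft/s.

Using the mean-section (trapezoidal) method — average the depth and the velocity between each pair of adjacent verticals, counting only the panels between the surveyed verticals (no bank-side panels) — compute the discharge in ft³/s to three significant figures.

Panel 1-2: Δb = 8.2 ft, d̄ = (1.00+1.55)/2 = 1.275, v̄ = (0.88+0.87)/2 = 0.875 → q = 8.2×1.275×0.875 = 9.148 ft³/s
Panel 2-3: Δb = 8.8 ft, d̄ = (1.55+2.21)/2 = 1.88, v̄ = (0.87+1.27)/2 = 1.07 → q = 8.8×1.88×1.07 = 17.70 ft³/s
Panel 3-4: Δb = 46.4 ft, d̄ = (2.21+0.80)/2 = 1.505, v̄ = (1.27+0.68)/2 = 0.975 → q = 46.4×1.505×0.975 = 68.09 ft³/s
Q = Σ q = 94.94 ft³/s

94.9 ft³/s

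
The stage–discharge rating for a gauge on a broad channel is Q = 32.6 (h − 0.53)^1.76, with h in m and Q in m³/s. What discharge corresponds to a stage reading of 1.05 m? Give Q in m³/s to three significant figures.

10.3 m³/s

Q = 32.6 × (1.05 − 0.53)^1.76 = 32.6 × 0.52^1.76 = 10.31 m³/s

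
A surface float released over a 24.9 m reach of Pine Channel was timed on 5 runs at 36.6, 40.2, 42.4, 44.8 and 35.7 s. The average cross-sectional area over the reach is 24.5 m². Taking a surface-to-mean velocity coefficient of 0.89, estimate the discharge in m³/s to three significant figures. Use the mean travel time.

t̄ = (36.6 + 40.2 + 42.4 + 44.8 + 35.7) / 5 = 39.94 s
v_surface = L / t̄ = 24.9 / 39.94 = 0.6234 m/s
v_mean = 0.89 × 0.6234 = 0.5549 m/s
Q = A × v_mean = 24.5 × 0.5549 = 13.59 m³/s

13.6 m³/s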